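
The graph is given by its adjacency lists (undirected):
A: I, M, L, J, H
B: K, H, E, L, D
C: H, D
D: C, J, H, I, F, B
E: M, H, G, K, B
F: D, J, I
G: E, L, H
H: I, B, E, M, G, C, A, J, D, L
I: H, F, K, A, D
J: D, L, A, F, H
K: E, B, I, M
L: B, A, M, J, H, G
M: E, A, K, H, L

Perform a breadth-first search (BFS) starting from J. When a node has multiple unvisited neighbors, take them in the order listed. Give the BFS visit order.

J -> D -> L -> A -> F -> H -> C -> I -> B -> M -> G -> E -> K

Visit J; enqueue D, L, A, F, H → queue [D, L, A, F, H]
Visit D; enqueue C, I, B → queue [L, A, F, H, C, I, B]
Visit L; enqueue M, G → queue [A, F, H, C, I, B, M, G]
Visit A → queue [F, H, C, I, B, M, G]
Visit F → queue [H, C, I, B, M, G]
Visit H; enqueue E → queue [C, I, B, M, G, E]
Visit C → queue [I, B, M, G, E]
Visit I; enqueue K → queue [B, M, G, E, K]
Visit B → queue [M, G, E, K]
Visit M → queue [G, E, K]
Visit G → queue [E, K]
Visit E → queue [K]
Visit K → queue []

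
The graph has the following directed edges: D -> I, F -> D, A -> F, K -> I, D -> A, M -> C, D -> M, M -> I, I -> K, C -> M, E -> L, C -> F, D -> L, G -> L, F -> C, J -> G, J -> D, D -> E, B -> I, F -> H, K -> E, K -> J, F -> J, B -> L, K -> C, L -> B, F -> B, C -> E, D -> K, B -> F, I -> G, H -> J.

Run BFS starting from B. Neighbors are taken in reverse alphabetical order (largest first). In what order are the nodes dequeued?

B L I F K G J H D C E M A

Visit B; enqueue L, I, F → queue [L, I, F]
Visit L → queue [I, F]
Visit I; enqueue K, G → queue [F, K, G]
Visit F; enqueue J, H, D, C → queue [K, G, J, H, D, C]
Visit K; enqueue E → queue [G, J, H, D, C, E]
Visit G → queue [J, H, D, C, E]
Visit J → queue [H, D, C, E]
Visit H → queue [D, C, E]
Visit D; enqueue M, A → queue [C, E, M, A]
Visit C → queue [E, M, A]
Visit E → queue [M, A]
Visit M → queue [A]
Visit A → queue []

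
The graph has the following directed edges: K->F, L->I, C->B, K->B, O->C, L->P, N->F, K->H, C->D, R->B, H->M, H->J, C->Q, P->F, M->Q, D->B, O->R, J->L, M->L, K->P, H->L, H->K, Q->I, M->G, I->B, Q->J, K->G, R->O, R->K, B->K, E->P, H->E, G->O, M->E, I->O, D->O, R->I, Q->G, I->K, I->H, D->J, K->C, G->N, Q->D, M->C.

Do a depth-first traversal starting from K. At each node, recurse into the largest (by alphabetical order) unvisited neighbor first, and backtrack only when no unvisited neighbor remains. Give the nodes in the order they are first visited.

K, P, F, H, M, Q, J, L, I, O, R, B, C, D, G, N, E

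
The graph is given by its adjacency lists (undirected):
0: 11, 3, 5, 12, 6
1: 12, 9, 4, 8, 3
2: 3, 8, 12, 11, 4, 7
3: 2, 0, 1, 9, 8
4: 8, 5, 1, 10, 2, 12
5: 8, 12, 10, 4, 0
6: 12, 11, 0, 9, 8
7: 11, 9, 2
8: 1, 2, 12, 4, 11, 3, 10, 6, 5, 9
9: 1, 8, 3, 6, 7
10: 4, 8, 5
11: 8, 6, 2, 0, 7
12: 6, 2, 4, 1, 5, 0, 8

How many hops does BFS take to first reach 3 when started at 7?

2

Level 0: 7
Level 1: 2, 9, 11
Level 2: 0, 1, 3, 4, 6, 8, 12
Level 3: 5, 10
3 first appears at level 2.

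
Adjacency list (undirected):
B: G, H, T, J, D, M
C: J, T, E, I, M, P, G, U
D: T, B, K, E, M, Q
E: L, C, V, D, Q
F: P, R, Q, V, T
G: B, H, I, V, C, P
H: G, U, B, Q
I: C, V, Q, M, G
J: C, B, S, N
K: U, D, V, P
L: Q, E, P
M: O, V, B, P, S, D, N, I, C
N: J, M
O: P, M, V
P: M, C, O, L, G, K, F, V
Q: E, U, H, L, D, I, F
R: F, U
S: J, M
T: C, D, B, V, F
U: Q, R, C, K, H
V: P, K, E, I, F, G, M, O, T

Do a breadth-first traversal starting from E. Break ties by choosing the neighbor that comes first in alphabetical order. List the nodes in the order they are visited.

E C D L Q V G I J M P T U B K F H O N S R

Visit E; enqueue C, D, L, Q, V → queue [C, D, L, Q, V]
Visit C; enqueue G, I, J, M, P, T, U → queue [D, L, Q, V, G, I, J, M, P, T, U]
Visit D; enqueue B, K → queue [L, Q, V, G, I, J, M, P, T, U, B, K]
Visit L → queue [Q, V, G, I, J, M, P, T, U, B, K]
Visit Q; enqueue F, H → queue [V, G, I, J, M, P, T, U, B, K, F, H]
Visit V; enqueue O → queue [G, I, J, M, P, T, U, B, K, F, H, O]
Visit G → queue [I, J, M, P, T, U, B, K, F, H, O]
Visit I → queue [J, M, P, T, U, B, K, F, H, O]
Visit J; enqueue N, S → queue [M, P, T, U, B, K, F, H, O, N, S]
Visit M → queue [P, T, U, B, K, F, H, O, N, S]
Visit P → queue [T, U, B, K, F, H, O, N, S]
Visit T → queue [U, B, K, F, H, O, N, S]
Visit U; enqueue R → queue [B, K, F, H, O, N, S, R]
Visit B → queue [K, F, H, O, N, S, R]
Visit K → queue [F, H, O, N, S, R]
Visit F → queue [H, O, N, S, R]
Visit H → queue [O, N, S, R]
Visit O → queue [N, S, R]
Visit N → queue [S, R]
Visit S → queue [R]
Visit R → queue []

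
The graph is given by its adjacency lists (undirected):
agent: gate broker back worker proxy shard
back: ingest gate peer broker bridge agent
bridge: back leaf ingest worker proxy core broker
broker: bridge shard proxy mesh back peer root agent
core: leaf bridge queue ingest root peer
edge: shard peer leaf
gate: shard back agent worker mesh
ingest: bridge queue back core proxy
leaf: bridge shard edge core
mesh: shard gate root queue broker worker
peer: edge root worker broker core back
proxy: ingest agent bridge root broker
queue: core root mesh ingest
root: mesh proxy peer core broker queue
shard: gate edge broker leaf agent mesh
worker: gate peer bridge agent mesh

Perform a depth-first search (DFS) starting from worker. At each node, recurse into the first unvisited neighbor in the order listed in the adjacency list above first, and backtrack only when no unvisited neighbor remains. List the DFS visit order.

worker gate shard edge peer root mesh queue core leaf bridge back ingest proxy agent broker

Visit worker
worker → gate
gate → shard
shard → edge
edge → peer
peer → root
root → mesh
mesh → queue
queue → core
core → leaf
leaf → bridge
bridge → back
back → ingest
ingest → proxy
proxy → agent
agent → broker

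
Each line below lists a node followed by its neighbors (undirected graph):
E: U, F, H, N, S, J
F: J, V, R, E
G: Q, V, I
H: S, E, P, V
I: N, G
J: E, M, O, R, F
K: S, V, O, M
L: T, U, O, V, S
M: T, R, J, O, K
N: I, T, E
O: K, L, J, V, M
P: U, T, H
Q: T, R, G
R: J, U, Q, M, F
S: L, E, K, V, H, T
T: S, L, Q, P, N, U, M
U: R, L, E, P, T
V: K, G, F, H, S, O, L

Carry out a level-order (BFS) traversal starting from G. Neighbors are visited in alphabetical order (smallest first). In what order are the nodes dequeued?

G -> I -> Q -> V -> N -> R -> T -> F -> H -> K -> L -> O -> S -> E -> J -> M -> U -> P

Visit G; enqueue I, Q, V → queue [I, Q, V]
Visit I; enqueue N → queue [Q, V, N]
Visit Q; enqueue R, T → queue [V, N, R, T]
Visit V; enqueue F, H, K, L, O, S → queue [N, R, T, F, H, K, L, O, S]
Visit N; enqueue E → queue [R, T, F, H, K, L, O, S, E]
Visit R; enqueue J, M, U → queue [T, F, H, K, L, O, S, E, J, M, U]
Visit T; enqueue P → queue [F, H, K, L, O, S, E, J, M, U, P]
Visit F → queue [H, K, L, O, S, E, J, M, U, P]
Visit H → queue [K, L, O, S, E, J, M, U, P]
Visit K → queue [L, O, S, E, J, M, U, P]
Visit L → queue [O, S, E, J, M, U, P]
Visit O → queue [S, E, J, M, U, P]
Visit S → queue [E, J, M, U, P]
Visit E → queue [J, M, U, P]
Visit J → queue [M, U, P]
Visit M → queue [U, P]
Visit U → queue [P]
Visit P → queue []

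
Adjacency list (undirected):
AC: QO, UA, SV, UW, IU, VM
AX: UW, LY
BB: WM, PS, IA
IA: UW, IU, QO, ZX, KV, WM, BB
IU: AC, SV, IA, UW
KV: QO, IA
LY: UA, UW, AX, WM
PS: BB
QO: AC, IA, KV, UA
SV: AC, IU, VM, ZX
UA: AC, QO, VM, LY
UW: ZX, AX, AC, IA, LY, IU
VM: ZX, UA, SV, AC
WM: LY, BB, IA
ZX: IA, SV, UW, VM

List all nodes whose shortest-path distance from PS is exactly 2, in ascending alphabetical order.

IA, WM

Level 0: PS
Level 1: BB
Level 2: IA, WM
Level 3: IU, KV, LY, QO, UW, ZX
Level 4: AC, AX, SV, UA, VM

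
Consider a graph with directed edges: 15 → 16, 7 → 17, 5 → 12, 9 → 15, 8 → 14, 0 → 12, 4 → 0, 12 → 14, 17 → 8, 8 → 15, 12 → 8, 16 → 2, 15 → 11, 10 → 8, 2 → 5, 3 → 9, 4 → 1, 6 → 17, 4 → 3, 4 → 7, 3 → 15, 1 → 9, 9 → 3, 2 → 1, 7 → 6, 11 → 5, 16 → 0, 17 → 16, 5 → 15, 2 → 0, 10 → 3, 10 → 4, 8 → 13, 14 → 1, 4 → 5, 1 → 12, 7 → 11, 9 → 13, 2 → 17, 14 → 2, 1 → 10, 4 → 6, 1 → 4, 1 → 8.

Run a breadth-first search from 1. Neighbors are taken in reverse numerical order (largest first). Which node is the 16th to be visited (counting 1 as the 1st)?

16

Visit 1; enqueue 12, 10, 9, 8, 4 → queue [12, 10, 9, 8, 4]
Visit 12; enqueue 14 → queue [10, 9, 8, 4, 14]
Visit 10; enqueue 3 → queue [9, 8, 4, 14, 3]
Visit 9; enqueue 15, 13 → queue [8, 4, 14, 3, 15, 13]
Visit 8 → queue [4, 14, 3, 15, 13]
Visit 4; enqueue 7, 6, 5, 0 → queue [14, 3, 15, 13, 7, 6, 5, 0]
Visit 14; enqueue 2 → queue [3, 15, 13, 7, 6, 5, 0, 2]
Visit 3 → queue [15, 13, 7, 6, 5, 0, 2]
Visit 15; enqueue 16, 11 → queue [13, 7, 6, 5, 0, 2, 16, 11]
Visit 13 → queue [7, 6, 5, 0, 2, 16, 11]
Visit 7; enqueue 17 → queue [6, 5, 0, 2, 16, 11, 17]
Visit 6 → queue [5, 0, 2, 16, 11, 17]
Visit 5 → queue [0, 2, 16, 11, 17]
Visit 0 → queue [2, 16, 11, 17]
Visit 2 → queue [16, 11, 17]
Visit 16 → queue [11, 17]
Visit 11 → queue [17]
Visit 17 → queue []

Visit order: 1, 12, 10, 9, 8, 4, 14, 3, 15, 13, 7, 6, 5, 0, 2, 16, 11, 17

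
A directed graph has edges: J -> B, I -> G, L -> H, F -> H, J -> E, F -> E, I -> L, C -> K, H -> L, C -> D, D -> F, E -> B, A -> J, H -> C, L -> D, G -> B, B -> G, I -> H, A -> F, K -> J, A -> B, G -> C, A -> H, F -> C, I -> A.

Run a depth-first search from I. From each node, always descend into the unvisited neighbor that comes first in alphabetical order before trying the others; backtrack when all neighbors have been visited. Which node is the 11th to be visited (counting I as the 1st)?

K

Visit I
I → A
A → B
B → G
G → C
C → D
D → F
F → E
F → H
H → L
C → K
K → J

Visit order: I, A, B, G, C, D, F, E, H, L, K, J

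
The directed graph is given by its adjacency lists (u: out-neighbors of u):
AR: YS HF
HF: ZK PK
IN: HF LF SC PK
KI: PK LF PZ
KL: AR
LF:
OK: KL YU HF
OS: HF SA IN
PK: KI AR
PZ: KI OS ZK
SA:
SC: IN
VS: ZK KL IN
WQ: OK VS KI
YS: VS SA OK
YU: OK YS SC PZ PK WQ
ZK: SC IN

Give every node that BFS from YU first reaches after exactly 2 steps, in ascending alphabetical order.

AR, HF, IN, KI, KL, OS, SA, VS, ZK

Level 0: YU
Level 1: OK, PK, PZ, SC, WQ, YS
Level 2: AR, HF, IN, KI, KL, OS, SA, VS, ZK
Level 3: LF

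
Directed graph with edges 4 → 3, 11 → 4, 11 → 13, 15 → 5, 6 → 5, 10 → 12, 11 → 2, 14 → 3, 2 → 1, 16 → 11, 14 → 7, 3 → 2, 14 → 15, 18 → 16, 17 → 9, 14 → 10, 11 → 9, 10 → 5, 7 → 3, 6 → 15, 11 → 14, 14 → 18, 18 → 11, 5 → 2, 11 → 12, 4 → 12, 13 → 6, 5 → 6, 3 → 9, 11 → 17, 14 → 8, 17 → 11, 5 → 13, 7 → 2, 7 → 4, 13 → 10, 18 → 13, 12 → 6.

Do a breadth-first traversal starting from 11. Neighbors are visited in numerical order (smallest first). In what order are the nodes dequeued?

Visit 11; enqueue 2, 4, 9, 12, 13, 14, 17 → queue [2, 4, 9, 12, 13, 14, 17]
Visit 2; enqueue 1 → queue [4, 9, 12, 13, 14, 17, 1]
Visit 4; enqueue 3 → queue [9, 12, 13, 14, 17, 1, 3]
Visit 9 → queue [12, 13, 14, 17, 1, 3]
Visit 12; enqueue 6 → queue [13, 14, 17, 1, 3, 6]
Visit 13; enqueue 10 → queue [14, 17, 1, 3, 6, 10]
Visit 14; enqueue 7, 8, 15, 18 → queue [17, 1, 3, 6, 10, 7, 8, 15, 18]
Visit 17 → queue [1, 3, 6, 10, 7, 8, 15, 18]
Visit 1 → queue [3, 6, 10, 7, 8, 15, 18]
Visit 3 → queue [6, 10, 7, 8, 15, 18]
Visit 6; enqueue 5 → queue [10, 7, 8, 15, 18, 5]
Visit 10 → queue [7, 8, 15, 18, 5]
Visit 7 → queue [8, 15, 18, 5]
Visit 8 → queue [15, 18, 5]
Visit 15 → queue [18, 5]
Visit 18; enqueue 16 → queue [5, 16]
Visit 5 → queue [16]
Visit 16 → queue []

11 -> 2 -> 4 -> 9 -> 12 -> 13 -> 14 -> 17 -> 1 -> 3 -> 6 -> 10 -> 7 -> 8 -> 15 -> 18 -> 5 -> 16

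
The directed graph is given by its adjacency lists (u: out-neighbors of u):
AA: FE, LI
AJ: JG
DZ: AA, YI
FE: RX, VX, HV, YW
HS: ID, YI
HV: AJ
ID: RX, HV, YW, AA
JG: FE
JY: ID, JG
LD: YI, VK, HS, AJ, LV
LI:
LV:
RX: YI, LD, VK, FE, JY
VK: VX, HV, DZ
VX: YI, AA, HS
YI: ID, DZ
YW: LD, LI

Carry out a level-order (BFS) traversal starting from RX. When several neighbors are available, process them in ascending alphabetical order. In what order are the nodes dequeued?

RX, FE, JY, LD, VK, YI, HV, VX, YW, ID, JG, AJ, HS, LV, DZ, AA, LI

Visit RX; enqueue FE, JY, LD, VK, YI → queue [FE, JY, LD, VK, YI]
Visit FE; enqueue HV, VX, YW → queue [JY, LD, VK, YI, HV, VX, YW]
Visit JY; enqueue ID, JG → queue [LD, VK, YI, HV, VX, YW, ID, JG]
Visit LD; enqueue AJ, HS, LV → queue [VK, YI, HV, VX, YW, ID, JG, AJ, HS, LV]
Visit VK; enqueue DZ → queue [YI, HV, VX, YW, ID, JG, AJ, HS, LV, DZ]
Visit YI → queue [HV, VX, YW, ID, JG, AJ, HS, LV, DZ]
Visit HV → queue [VX, YW, ID, JG, AJ, HS, LV, DZ]
Visit VX; enqueue AA → queue [YW, ID, JG, AJ, HS, LV, DZ, AA]
Visit YW; enqueue LI → queue [ID, JG, AJ, HS, LV, DZ, AA, LI]
Visit ID → queue [JG, AJ, HS, LV, DZ, AA, LI]
Visit JG → queue [AJ, HS, LV, DZ, AA, LI]
Visit AJ → queue [HS, LV, DZ, AA, LI]
Visit HS → queue [LV, DZ, AA, LI]
Visit LV → queue [DZ, AA, LI]
Visit DZ → queue [AA, LI]
Visit AA → queue [LI]
Visit LI → queue []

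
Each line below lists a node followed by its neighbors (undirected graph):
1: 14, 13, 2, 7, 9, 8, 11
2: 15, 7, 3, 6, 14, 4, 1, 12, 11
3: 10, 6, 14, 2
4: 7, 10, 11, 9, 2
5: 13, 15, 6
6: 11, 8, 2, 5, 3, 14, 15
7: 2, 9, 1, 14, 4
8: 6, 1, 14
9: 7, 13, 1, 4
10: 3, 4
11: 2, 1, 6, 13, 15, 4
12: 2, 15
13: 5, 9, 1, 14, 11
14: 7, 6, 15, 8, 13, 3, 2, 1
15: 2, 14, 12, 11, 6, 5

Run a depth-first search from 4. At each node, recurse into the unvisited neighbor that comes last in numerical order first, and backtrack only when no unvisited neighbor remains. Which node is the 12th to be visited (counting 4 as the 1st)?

1

Visit 4
4 → 11
11 → 15
15 → 14
14 → 13
13 → 9
9 → 7
7 → 2
2 → 12
2 → 6
6 → 8
8 → 1
6 → 5
6 → 3
3 → 10

Visit order: 4, 11, 15, 14, 13, 9, 7, 2, 12, 6, 8, 1, 5, 3, 10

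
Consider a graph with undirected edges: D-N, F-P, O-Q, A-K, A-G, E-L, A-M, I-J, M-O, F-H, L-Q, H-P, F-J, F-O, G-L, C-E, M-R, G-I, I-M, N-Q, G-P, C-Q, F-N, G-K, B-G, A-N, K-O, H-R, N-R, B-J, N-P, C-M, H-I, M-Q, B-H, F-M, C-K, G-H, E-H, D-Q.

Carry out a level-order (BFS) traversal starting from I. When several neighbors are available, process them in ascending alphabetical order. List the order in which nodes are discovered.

Visit I; enqueue G, H, J, M → queue [G, H, J, M]
Visit G; enqueue A, B, K, L, P → queue [H, J, M, A, B, K, L, P]
Visit H; enqueue E, F, R → queue [J, M, A, B, K, L, P, E, F, R]
Visit J → queue [M, A, B, K, L, P, E, F, R]
Visit M; enqueue C, O, Q → queue [A, B, K, L, P, E, F, R, C, O, Q]
Visit A; enqueue N → queue [B, K, L, P, E, F, R, C, O, Q, N]
Visit B → queue [K, L, P, E, F, R, C, O, Q, N]
Visit K → queue [L, P, E, F, R, C, O, Q, N]
Visit L → queue [P, E, F, R, C, O, Q, N]
Visit P → queue [E, F, R, C, O, Q, N]
Visit E → queue [F, R, C, O, Q, N]
Visit F → queue [R, C, O, Q, N]
Visit R → queue [C, O, Q, N]
Visit C → queue [O, Q, N]
Visit O → queue [Q, N]
Visit Q; enqueue D → queue [N, D]
Visit N → queue [D]
Visit D → queue []

I → G → H → J → M → A → B → K → L → P → E → F → R → C → O → Q → N → D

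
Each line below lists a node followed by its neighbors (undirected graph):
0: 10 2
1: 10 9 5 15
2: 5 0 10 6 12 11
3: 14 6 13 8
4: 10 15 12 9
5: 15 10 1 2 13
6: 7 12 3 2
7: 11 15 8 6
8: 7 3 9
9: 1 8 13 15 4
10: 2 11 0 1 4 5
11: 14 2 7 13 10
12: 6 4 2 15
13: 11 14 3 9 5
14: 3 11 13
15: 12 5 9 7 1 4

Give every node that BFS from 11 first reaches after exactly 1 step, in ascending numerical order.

2, 7, 10, 13, 14

Level 0: 11
Level 1: 2, 7, 10, 13, 14
Level 2: 0, 1, 3, 4, 5, 6, 8, 9, 12, 15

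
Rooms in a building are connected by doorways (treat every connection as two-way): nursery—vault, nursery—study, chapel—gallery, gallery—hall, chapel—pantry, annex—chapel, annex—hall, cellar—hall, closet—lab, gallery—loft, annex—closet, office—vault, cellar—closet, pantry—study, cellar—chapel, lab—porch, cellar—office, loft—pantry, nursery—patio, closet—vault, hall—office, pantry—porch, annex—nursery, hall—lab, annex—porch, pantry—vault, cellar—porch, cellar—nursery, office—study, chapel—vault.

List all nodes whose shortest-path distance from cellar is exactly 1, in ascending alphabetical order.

chapel, closet, hall, nursery, office, porch

Level 0: cellar
Level 1: chapel, closet, hall, nursery, office, porch
Level 2: annex, gallery, lab, pantry, patio, study, vault
Level 3: loft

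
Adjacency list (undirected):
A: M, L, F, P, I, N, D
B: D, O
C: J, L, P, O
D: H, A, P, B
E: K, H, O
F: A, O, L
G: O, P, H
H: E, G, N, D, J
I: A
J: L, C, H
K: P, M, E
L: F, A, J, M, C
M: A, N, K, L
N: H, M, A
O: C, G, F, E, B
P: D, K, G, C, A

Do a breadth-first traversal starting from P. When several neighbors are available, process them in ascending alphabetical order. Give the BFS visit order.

P A C D G K F I L M N J O B H E

Visit P; enqueue A, C, D, G, K → queue [A, C, D, G, K]
Visit A; enqueue F, I, L, M, N → queue [C, D, G, K, F, I, L, M, N]
Visit C; enqueue J, O → queue [D, G, K, F, I, L, M, N, J, O]
Visit D; enqueue B, H → queue [G, K, F, I, L, M, N, J, O, B, H]
Visit G → queue [K, F, I, L, M, N, J, O, B, H]
Visit K; enqueue E → queue [F, I, L, M, N, J, O, B, H, E]
Visit F → queue [I, L, M, N, J, O, B, H, E]
Visit I → queue [L, M, N, J, O, B, H, E]
Visit L → queue [M, N, J, O, B, H, E]
Visit M → queue [N, J, O, B, H, E]
Visit N → queue [J, O, B, H, E]
Visit J → queue [O, B, H, E]
Visit O → queue [B, H, E]
Visit B → queue [H, E]
Visit H → queue [E]
Visit E → queue []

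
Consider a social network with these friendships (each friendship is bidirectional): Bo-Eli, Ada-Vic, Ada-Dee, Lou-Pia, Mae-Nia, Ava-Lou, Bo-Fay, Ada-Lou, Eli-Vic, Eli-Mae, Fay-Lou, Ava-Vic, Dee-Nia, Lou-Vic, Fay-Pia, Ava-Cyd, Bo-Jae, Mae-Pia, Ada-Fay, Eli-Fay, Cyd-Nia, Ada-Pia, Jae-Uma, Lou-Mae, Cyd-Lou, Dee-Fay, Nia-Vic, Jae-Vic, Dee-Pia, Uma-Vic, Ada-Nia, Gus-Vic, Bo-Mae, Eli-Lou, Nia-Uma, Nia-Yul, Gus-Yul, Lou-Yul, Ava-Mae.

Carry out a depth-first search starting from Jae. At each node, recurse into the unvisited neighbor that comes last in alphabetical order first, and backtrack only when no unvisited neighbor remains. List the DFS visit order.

Jae -> Vic -> Uma -> Nia -> Yul -> Lou -> Pia -> Mae -> Eli -> Fay -> Dee -> Ada -> Bo -> Ava -> Cyd -> Gus

Visit Jae
Jae → Vic
Vic → Uma
Uma → Nia
Nia → Yul
Yul → Lou
Lou → Pia
Pia → Mae
Mae → Eli
Eli → Fay
Fay → Dee
Dee → Ada
Fay → Bo
Mae → Ava
Ava → Cyd
Yul → Gus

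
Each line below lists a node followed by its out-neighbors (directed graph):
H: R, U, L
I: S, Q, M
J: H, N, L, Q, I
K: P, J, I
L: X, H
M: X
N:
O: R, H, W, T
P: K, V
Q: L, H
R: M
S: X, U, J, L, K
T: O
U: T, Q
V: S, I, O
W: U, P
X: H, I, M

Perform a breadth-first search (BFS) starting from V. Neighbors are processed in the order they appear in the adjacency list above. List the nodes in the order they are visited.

Visit V; enqueue S, I, O → queue [S, I, O]
Visit S; enqueue X, U, J, L, K → queue [I, O, X, U, J, L, K]
Visit I; enqueue Q, M → queue [O, X, U, J, L, K, Q, M]
Visit O; enqueue R, H, W, T → queue [X, U, J, L, K, Q, M, R, H, W, T]
Visit X → queue [U, J, L, K, Q, M, R, H, W, T]
Visit U → queue [J, L, K, Q, M, R, H, W, T]
Visit J; enqueue N → queue [L, K, Q, M, R, H, W, T, N]
Visit L → queue [K, Q, M, R, H, W, T, N]
Visit K; enqueue P → queue [Q, M, R, H, W, T, N, P]
Visit Q → queue [M, R, H, W, T, N, P]
Visit M → queue [R, H, W, T, N, P]
Visit R → queue [H, W, T, N, P]
Visit H → queue [W, T, N, P]
Visit W → queue [T, N, P]
Visit T → queue [N, P]
Visit N → queue [P]
Visit P → queue []

V → S → I → O → X → U → J → L → K → Q → M → R → H → W → T → N → P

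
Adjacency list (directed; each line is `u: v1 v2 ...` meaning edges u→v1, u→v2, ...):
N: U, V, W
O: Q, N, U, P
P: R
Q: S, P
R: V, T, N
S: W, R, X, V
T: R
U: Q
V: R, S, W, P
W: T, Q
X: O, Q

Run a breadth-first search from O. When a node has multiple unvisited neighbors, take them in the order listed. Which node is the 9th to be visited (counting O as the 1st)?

R

Visit O; enqueue Q, N, U, P → queue [Q, N, U, P]
Visit Q; enqueue S → queue [N, U, P, S]
Visit N; enqueue V, W → queue [U, P, S, V, W]
Visit U → queue [P, S, V, W]
Visit P; enqueue R → queue [S, V, W, R]
Visit S; enqueue X → queue [V, W, R, X]
Visit V → queue [W, R, X]
Visit W; enqueue T → queue [R, X, T]
Visit R → queue [X, T]
Visit X → queue [T]
Visit T → queue []

Visit order: O, Q, N, U, P, S, V, W, R, X, T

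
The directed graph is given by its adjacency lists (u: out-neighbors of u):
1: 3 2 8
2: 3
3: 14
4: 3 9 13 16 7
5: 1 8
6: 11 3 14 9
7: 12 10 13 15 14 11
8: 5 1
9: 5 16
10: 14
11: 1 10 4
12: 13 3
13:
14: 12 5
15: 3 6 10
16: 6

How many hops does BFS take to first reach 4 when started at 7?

2

Level 0: 7
Level 1: 10, 11, 12, 13, 14, 15
Level 2: 1, 3, 4, 5, 6
Level 3: 2, 8, 9, 16
4 first appears at level 2.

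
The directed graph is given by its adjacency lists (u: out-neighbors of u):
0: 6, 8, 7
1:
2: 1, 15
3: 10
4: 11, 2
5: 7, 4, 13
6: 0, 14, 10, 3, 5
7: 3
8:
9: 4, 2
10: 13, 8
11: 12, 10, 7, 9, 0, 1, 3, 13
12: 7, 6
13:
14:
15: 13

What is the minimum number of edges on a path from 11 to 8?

2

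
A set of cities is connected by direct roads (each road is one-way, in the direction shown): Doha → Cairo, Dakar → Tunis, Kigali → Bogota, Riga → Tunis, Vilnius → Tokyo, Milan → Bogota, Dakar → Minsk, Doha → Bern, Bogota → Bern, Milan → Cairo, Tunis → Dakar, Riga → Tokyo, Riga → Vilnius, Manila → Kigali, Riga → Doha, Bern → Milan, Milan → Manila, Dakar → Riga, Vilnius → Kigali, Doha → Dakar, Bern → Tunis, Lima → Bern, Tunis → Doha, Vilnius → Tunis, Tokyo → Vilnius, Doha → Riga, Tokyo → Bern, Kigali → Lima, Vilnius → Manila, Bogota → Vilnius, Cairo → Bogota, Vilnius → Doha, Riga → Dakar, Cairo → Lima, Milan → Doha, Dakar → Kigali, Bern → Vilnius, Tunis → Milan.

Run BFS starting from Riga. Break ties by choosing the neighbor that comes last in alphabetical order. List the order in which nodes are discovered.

Visit Riga; enqueue Vilnius, Tunis, Tokyo, Doha, Dakar → queue [Vilnius, Tunis, Tokyo, Doha, Dakar]
Visit Vilnius; enqueue Manila, Kigali → queue [Tunis, Tokyo, Doha, Dakar, Manila, Kigali]
Visit Tunis; enqueue Milan → queue [Tokyo, Doha, Dakar, Manila, Kigali, Milan]
Visit Tokyo; enqueue Bern → queue [Doha, Dakar, Manila, Kigali, Milan, Bern]
Visit Doha; enqueue Cairo → queue [Dakar, Manila, Kigali, Milan, Bern, Cairo]
Visit Dakar; enqueue Minsk → queue [Manila, Kigali, Milan, Bern, Cairo, Minsk]
Visit Manila → queue [Kigali, Milan, Bern, Cairo, Minsk]
Visit Kigali; enqueue Lima, Bogota → queue [Milan, Bern, Cairo, Minsk, Lima, Bogota]
Visit Milan → queue [Bern, Cairo, Minsk, Lima, Bogota]
Visit Bern → queue [Cairo, Minsk, Lima, Bogota]
Visit Cairo → queue [Minsk, Lima, Bogota]
Visit Minsk → queue [Lima, Bogota]
Visit Lima → queue [Bogota]
Visit Bogota → queue []

Riga Vilnius Tunis Tokyo Doha Dakar Manila Kigali Milan Bern Cairo Minsk Lima Bogota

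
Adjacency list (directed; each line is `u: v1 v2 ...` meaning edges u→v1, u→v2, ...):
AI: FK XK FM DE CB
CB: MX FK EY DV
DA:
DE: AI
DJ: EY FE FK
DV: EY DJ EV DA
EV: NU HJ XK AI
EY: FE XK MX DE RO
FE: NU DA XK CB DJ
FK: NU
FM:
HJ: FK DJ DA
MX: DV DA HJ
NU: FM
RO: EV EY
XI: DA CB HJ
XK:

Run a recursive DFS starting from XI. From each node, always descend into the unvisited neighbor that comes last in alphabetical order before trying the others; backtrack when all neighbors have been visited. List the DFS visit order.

XI, HJ, FK, NU, FM, DJ, FE, XK, DA, CB, MX, DV, EY, RO, EV, AI, DE

Visit XI
XI → HJ
HJ → FK
FK → NU
NU → FM
HJ → DJ
DJ → FE
FE → XK
FE → DA
FE → CB
CB → MX
MX → DV
DV → EY
EY → RO
RO → EV
EV → AI
AI → DE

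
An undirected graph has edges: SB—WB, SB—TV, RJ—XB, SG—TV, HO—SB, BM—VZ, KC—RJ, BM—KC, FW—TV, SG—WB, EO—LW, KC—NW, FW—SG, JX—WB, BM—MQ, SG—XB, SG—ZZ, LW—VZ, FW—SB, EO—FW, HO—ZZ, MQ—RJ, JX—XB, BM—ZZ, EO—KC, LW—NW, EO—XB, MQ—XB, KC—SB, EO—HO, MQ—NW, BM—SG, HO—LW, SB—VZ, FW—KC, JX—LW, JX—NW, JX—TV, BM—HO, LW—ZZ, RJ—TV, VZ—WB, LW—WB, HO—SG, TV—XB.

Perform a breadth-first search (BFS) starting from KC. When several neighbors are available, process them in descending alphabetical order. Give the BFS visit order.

KC SB RJ NW FW EO BM WB VZ TV HO XB MQ LW JX SG ZZ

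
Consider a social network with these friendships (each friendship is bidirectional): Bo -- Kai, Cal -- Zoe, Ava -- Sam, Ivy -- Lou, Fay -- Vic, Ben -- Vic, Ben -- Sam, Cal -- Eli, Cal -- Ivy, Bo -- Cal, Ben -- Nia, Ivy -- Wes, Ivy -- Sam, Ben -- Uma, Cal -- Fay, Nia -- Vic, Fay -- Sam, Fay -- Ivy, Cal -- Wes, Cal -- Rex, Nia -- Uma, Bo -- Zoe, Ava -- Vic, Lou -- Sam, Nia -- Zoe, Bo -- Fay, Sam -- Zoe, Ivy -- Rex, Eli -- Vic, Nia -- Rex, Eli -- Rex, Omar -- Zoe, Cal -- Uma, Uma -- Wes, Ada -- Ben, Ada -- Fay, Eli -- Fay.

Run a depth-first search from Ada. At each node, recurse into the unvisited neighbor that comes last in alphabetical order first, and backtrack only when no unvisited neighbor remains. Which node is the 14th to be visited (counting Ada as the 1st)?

Bo

Visit Ada
Ada → Fay
Fay → Vic
Vic → Nia
Nia → Zoe
Zoe → Sam
Sam → Lou
Lou → Ivy
Ivy → Wes
Wes → Uma
Uma → Cal
Cal → Rex
Rex → Eli
Cal → Bo
Bo → Kai
Uma → Ben
Sam → Ava
Zoe → Omar

Visit order: Ada, Fay, Vic, Nia, Zoe, Sam, Lou, Ivy, Wes, Uma, Cal, Rex, Eli, Bo, Kai, Ben, Ava, Omar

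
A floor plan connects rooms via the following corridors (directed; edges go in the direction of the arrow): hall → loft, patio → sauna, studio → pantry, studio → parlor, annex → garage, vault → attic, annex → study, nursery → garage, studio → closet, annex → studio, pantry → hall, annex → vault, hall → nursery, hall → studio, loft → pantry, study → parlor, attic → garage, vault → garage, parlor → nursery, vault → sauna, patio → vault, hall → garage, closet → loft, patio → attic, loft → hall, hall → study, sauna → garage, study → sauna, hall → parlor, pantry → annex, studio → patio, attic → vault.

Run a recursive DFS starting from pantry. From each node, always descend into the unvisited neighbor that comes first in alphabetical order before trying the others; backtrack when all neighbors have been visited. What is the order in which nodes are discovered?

Visit pantry
pantry → annex
annex → garage
annex → studio
studio → closet
closet → loft
loft → hall
hall → nursery
hall → parlor
hall → study
study → sauna
studio → patio
patio → attic
attic → vault

pantry → annex → garage → studio → closet → loft → hall → nursery → parlor → study → sauna → patio → attic → vault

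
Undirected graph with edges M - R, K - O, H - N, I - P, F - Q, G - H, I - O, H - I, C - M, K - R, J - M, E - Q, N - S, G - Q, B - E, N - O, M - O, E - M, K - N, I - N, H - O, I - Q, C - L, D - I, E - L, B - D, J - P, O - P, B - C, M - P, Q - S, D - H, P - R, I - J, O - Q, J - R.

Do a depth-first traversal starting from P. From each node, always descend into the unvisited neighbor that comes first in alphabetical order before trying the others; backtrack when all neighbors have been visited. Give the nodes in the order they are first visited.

P, I, D, B, C, L, E, M, J, R, K, N, H, G, Q, F, O, S

Visit P
P → I
I → D
D → B
B → C
C → L
L → E
E → M
M → J
J → R
R → K
K → N
N → H
H → G
G → Q
Q → F
Q → O
Q → S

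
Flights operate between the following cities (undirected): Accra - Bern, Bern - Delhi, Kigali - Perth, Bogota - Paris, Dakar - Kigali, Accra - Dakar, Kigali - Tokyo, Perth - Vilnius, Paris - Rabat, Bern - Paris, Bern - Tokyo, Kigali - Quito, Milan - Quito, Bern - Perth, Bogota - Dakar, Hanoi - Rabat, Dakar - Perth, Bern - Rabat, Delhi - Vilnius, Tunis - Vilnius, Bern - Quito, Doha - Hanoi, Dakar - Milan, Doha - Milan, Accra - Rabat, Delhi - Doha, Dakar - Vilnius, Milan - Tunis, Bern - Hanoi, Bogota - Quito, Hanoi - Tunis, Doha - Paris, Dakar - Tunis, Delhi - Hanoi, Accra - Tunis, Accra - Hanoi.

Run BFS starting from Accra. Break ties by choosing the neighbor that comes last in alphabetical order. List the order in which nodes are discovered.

Visit Accra; enqueue Tunis, Rabat, Hanoi, Dakar, Bern → queue [Tunis, Rabat, Hanoi, Dakar, Bern]
Visit Tunis; enqueue Vilnius, Milan → queue [Rabat, Hanoi, Dakar, Bern, Vilnius, Milan]
Visit Rabat; enqueue Paris → queue [Hanoi, Dakar, Bern, Vilnius, Milan, Paris]
Visit Hanoi; enqueue Doha, Delhi → queue [Dakar, Bern, Vilnius, Milan, Paris, Doha, Delhi]
Visit Dakar; enqueue Perth, Kigali, Bogota → queue [Bern, Vilnius, Milan, Paris, Doha, Delhi, Perth, Kigali, Bogota]
Visit Bern; enqueue Tokyo, Quito → queue [Vilnius, Milan, Paris, Doha, Delhi, Perth, Kigali, Bogota, Tokyo, Quito]
Visit Vilnius → queue [Milan, Paris, Doha, Delhi, Perth, Kigali, Bogota, Tokyo, Quito]
Visit Milan → queue [Paris, Doha, Delhi, Perth, Kigali, Bogota, Tokyo, Quito]
Visit Paris → queue [Doha, Delhi, Perth, Kigali, Bogota, Tokyo, Quito]
Visit Doha → queue [Delhi, Perth, Kigali, Bogota, Tokyo, Quito]
Visit Delhi → queue [Perth, Kigali, Bogota, Tokyo, Quito]
Visit Perth → queue [Kigali, Bogota, Tokyo, Quito]
Visit Kigali → queue [Bogota, Tokyo, Quito]
Visit Bogota → queue [Tokyo, Quito]
Visit Tokyo → queue [Quito]
Visit Quito → queue []

Accra -> Tunis -> Rabat -> Hanoi -> Dakar -> Bern -> Vilnius -> Milan -> Paris -> Doha -> Delhi -> Perth -> Kigali -> Bogota -> Tokyo -> Quito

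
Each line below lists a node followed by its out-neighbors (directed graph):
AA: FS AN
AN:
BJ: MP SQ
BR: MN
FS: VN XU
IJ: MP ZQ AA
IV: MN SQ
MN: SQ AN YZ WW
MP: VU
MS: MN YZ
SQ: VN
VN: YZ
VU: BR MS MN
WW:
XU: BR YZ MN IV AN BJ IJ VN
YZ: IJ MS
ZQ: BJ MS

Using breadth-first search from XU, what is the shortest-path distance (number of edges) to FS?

Level 0: XU
Level 1: AN, BJ, BR, IJ, IV, MN, VN, YZ
Level 2: AA, MP, MS, SQ, WW, ZQ
Level 3: FS, VU
FS first appears at level 3.

3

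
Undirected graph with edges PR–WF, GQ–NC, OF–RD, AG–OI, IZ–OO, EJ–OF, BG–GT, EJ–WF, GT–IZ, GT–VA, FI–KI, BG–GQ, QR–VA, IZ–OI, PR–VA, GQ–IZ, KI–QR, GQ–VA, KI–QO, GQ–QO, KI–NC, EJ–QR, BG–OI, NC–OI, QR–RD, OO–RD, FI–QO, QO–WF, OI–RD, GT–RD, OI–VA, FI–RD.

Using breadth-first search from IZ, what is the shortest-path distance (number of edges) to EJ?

4

Level 0: IZ
Level 1: GQ, GT, OI, OO
Level 2: AG, BG, NC, QO, RD, VA
Level 3: FI, KI, OF, PR, QR, WF
Level 4: EJ
EJ first appears at level 4.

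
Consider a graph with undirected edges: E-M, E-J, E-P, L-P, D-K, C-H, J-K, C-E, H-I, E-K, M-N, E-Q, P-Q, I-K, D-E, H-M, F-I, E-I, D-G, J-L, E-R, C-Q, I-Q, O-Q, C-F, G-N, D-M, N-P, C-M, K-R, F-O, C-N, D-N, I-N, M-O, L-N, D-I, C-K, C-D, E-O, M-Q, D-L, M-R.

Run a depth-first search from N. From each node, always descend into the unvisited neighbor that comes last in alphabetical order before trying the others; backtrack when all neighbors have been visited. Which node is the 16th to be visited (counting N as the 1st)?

Visit N
N → P
P → Q
Q → O
O → M
M → R
R → K
K → J
J → L
L → D
D → I
I → H
H → C
C → F
C → E
D → G

Visit order: N, P, Q, O, M, R, K, J, L, D, I, H, C, F, E, G

G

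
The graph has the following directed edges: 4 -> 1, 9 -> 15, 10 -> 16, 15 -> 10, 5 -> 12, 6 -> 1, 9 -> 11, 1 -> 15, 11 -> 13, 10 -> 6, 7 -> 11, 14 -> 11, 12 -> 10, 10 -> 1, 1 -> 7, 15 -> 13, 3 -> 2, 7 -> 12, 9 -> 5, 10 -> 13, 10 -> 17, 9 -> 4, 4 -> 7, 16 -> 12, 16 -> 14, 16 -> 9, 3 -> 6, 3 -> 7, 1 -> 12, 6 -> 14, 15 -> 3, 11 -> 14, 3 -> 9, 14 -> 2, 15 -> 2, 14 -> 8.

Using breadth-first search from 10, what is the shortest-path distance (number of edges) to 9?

Level 0: 10
Level 1: 1, 6, 13, 16, 17
Level 2: 7, 9, 12, 14, 15
Level 3: 2, 3, 4, 5, 8, 11
9 first appears at level 2.

2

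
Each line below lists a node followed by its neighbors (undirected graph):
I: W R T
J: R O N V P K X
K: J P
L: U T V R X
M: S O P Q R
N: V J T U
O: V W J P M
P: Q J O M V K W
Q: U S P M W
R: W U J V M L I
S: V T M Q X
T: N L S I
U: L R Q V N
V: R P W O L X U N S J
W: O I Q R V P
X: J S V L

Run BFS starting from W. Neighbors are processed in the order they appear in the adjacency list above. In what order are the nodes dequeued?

Visit W; enqueue O, I, Q, R, V, P → queue [O, I, Q, R, V, P]
Visit O; enqueue J, M → queue [I, Q, R, V, P, J, M]
Visit I; enqueue T → queue [Q, R, V, P, J, M, T]
Visit Q; enqueue U, S → queue [R, V, P, J, M, T, U, S]
Visit R; enqueue L → queue [V, P, J, M, T, U, S, L]
Visit V; enqueue X, N → queue [P, J, M, T, U, S, L, X, N]
Visit P; enqueue K → queue [J, M, T, U, S, L, X, N, K]
Visit J → queue [M, T, U, S, L, X, N, K]
Visit M → queue [T, U, S, L, X, N, K]
Visit T → queue [U, S, L, X, N, K]
Visit U → queue [S, L, X, N, K]
Visit S → queue [L, X, N, K]
Visit L → queue [X, N, K]
Visit X → queue [N, K]
Visit N → queue [K]
Visit K → queue []

W -> O -> I -> Q -> R -> V -> P -> J -> M -> T -> U -> S -> L -> X -> N -> K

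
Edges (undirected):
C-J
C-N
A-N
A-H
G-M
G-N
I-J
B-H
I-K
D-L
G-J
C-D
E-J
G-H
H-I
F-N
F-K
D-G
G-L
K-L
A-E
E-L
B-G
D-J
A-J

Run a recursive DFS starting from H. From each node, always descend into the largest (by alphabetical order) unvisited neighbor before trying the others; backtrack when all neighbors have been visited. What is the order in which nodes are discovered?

Visit H
H → I
I → K
K → L
L → G
G → N
N → F
N → C
C → J
J → E
E → A
J → D
G → M
G → B

H, I, K, L, G, N, F, C, J, E, A, D, M, B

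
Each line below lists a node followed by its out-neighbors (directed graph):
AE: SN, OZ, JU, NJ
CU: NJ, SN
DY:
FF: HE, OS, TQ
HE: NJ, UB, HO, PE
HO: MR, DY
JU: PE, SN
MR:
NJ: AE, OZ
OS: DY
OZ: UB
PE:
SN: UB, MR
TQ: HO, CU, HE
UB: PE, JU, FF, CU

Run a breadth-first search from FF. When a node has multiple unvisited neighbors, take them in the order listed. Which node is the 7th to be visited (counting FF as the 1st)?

Visit FF; enqueue HE, OS, TQ → queue [HE, OS, TQ]
Visit HE; enqueue NJ, UB, HO, PE → queue [OS, TQ, NJ, UB, HO, PE]
Visit OS; enqueue DY → queue [TQ, NJ, UB, HO, PE, DY]
Visit TQ; enqueue CU → queue [NJ, UB, HO, PE, DY, CU]
Visit NJ; enqueue AE, OZ → queue [UB, HO, PE, DY, CU, AE, OZ]
Visit UB; enqueue JU → queue [HO, PE, DY, CU, AE, OZ, JU]
Visit HO; enqueue MR → queue [PE, DY, CU, AE, OZ, JU, MR]
Visit PE → queue [DY, CU, AE, OZ, JU, MR]
Visit DY → queue [CU, AE, OZ, JU, MR]
Visit CU; enqueue SN → queue [AE, OZ, JU, MR, SN]
Visit AE → queue [OZ, JU, MR, SN]
Visit OZ → queue [JU, MR, SN]
Visit JU → queue [MR, SN]
Visit MR → queue [SN]
Visit SN → queue []

Visit order: FF, HE, OS, TQ, NJ, UB, HO, PE, DY, CU, AE, OZ, JU, MR, SN

HO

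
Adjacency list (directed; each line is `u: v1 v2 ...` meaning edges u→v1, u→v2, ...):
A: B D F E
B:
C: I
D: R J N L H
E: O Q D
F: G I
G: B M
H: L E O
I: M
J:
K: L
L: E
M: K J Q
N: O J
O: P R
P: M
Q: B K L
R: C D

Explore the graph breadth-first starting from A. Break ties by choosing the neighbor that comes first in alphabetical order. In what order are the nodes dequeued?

A, B, D, E, F, H, J, L, N, R, O, Q, G, I, C, P, K, M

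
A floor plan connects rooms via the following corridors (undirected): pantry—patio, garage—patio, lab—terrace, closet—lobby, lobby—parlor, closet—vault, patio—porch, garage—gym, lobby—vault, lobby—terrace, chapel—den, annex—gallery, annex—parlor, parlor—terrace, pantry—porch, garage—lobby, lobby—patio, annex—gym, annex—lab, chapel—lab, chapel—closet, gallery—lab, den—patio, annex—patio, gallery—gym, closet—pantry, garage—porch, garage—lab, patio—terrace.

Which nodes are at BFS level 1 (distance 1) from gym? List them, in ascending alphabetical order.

Level 0: gym
Level 1: annex, gallery, garage
Level 2: lab, lobby, parlor, patio, porch
Level 3: chapel, closet, den, pantry, terrace, vault

annex, gallery, garage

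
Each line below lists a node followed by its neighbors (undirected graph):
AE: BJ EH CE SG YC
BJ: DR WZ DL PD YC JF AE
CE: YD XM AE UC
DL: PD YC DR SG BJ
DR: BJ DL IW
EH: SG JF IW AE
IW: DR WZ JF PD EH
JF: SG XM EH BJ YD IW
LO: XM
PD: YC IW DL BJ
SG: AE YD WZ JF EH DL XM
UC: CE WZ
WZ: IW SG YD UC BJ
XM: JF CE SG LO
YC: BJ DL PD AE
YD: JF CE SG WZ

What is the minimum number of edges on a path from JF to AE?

Level 0: JF
Level 1: BJ, EH, IW, SG, XM, YD
Level 2: AE, CE, DL, DR, LO, PD, WZ, YC
Level 3: UC
AE first appears at level 2.

2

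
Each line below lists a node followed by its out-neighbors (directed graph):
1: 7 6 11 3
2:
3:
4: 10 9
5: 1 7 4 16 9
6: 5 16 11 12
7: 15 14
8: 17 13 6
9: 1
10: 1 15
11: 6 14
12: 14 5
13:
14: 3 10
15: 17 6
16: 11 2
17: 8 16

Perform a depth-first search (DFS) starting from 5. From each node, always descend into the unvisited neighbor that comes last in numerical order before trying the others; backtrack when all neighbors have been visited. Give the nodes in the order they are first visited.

5, 16, 11, 14, 10, 15, 17, 8, 13, 6, 12, 1, 7, 3, 2, 9, 4

Visit 5
5 → 16
16 → 11
11 → 14
14 → 10
10 → 15
15 → 17
17 → 8
8 → 13
8 → 6
6 → 12
10 → 1
1 → 7
1 → 3
16 → 2
5 → 9
5 → 4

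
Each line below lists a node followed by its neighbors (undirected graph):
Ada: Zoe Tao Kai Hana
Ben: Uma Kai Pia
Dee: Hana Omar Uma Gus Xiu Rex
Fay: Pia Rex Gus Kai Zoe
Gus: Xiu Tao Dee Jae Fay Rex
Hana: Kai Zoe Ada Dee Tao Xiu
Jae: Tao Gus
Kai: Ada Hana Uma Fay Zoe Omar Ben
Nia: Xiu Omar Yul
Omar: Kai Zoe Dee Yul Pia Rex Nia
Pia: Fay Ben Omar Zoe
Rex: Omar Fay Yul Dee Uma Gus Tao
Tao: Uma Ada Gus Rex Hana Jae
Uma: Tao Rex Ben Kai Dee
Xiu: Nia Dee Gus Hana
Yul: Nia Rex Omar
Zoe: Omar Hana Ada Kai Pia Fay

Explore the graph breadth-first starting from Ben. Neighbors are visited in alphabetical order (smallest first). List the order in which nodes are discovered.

Visit Ben; enqueue Kai, Pia, Uma → queue [Kai, Pia, Uma]
Visit Kai; enqueue Ada, Fay, Hana, Omar, Zoe → queue [Pia, Uma, Ada, Fay, Hana, Omar, Zoe]
Visit Pia → queue [Uma, Ada, Fay, Hana, Omar, Zoe]
Visit Uma; enqueue Dee, Rex, Tao → queue [Ada, Fay, Hana, Omar, Zoe, Dee, Rex, Tao]
Visit Ada → queue [Fay, Hana, Omar, Zoe, Dee, Rex, Tao]
Visit Fay; enqueue Gus → queue [Hana, Omar, Zoe, Dee, Rex, Tao, Gus]
Visit Hana; enqueue Xiu → queue [Omar, Zoe, Dee, Rex, Tao, Gus, Xiu]
Visit Omar; enqueue Nia, Yul → queue [Zoe, Dee, Rex, Tao, Gus, Xiu, Nia, Yul]
Visit Zoe → queue [Dee, Rex, Tao, Gus, Xiu, Nia, Yul]
Visit Dee → queue [Rex, Tao, Gus, Xiu, Nia, Yul]
Visit Rex → queue [Tao, Gus, Xiu, Nia, Yul]
Visit Tao; enqueue Jae → queue [Gus, Xiu, Nia, Yul, Jae]
Visit Gus → queue [Xiu, Nia, Yul, Jae]
Visit Xiu → queue [Nia, Yul, Jae]
Visit Nia → queue [Yul, Jae]
Visit Yul → queue [Jae]
Visit Jae → queue []

Ben, Kai, Pia, Uma, Ada, Fay, Hana, Omar, Zoe, Dee, Rex, Tao, Gus, Xiu, Nia, Yul, Jae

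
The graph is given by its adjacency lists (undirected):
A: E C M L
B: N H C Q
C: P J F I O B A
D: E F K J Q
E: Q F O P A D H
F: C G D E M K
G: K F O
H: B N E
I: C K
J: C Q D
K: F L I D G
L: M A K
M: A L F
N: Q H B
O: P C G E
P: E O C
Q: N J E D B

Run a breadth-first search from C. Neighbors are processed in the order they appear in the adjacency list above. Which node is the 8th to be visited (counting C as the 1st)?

A

Visit C; enqueue P, J, F, I, O, B, A → queue [P, J, F, I, O, B, A]
Visit P; enqueue E → queue [J, F, I, O, B, A, E]
Visit J; enqueue Q, D → queue [F, I, O, B, A, E, Q, D]
Visit F; enqueue G, M, K → queue [I, O, B, A, E, Q, D, G, M, K]
Visit I → queue [O, B, A, E, Q, D, G, M, K]
Visit O → queue [B, A, E, Q, D, G, M, K]
Visit B; enqueue N, H → queue [A, E, Q, D, G, M, K, N, H]
Visit A; enqueue L → queue [E, Q, D, G, M, K, N, H, L]
Visit E → queue [Q, D, G, M, K, N, H, L]
Visit Q → queue [D, G, M, K, N, H, L]
Visit D → queue [G, M, K, N, H, L]
Visit G → queue [M, K, N, H, L]
Visit M → queue [K, N, H, L]
Visit K → queue [N, H, L]
Visit N → queue [H, L]
Visit H → queue [L]
Visit L → queue []

Visit order: C, P, J, F, I, O, B, A, E, Q, D, G, M, K, N, H, L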